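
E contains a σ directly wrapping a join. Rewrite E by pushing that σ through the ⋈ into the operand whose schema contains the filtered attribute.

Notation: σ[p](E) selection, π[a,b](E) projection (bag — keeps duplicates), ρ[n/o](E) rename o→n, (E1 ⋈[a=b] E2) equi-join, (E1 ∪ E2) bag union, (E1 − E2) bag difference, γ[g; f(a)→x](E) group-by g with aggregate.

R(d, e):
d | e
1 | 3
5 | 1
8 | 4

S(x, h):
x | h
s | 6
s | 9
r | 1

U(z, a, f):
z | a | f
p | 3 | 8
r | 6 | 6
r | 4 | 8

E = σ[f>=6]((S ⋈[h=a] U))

σ filters on f, owned by the right side.
E' = (S ⋈[h=a] σ[f>=6](U))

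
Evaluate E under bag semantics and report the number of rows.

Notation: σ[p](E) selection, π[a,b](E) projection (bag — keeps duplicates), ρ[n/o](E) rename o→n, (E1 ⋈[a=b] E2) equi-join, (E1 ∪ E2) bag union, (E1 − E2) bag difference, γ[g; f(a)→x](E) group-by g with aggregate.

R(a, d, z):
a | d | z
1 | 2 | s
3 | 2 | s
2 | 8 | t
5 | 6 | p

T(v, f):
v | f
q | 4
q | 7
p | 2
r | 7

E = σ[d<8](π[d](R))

Stepwise |·|:
  R → 4
  π[d](R) → 4
  σ[d<8](π[d](R)) → 3

|E| = 3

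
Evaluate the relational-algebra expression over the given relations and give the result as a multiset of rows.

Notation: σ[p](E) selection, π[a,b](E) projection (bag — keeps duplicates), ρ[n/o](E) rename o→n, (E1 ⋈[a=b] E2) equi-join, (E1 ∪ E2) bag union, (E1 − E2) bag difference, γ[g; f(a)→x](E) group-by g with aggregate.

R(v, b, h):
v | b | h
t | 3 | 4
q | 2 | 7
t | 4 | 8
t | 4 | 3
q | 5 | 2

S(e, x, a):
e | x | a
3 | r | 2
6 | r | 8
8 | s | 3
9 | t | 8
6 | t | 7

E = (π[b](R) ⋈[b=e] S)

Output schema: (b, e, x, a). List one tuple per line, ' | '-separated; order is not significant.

Subexpression sizes:
  R → 5
  π[b](R) → 5
  S → 5
  (π[b](R) ⋈[b=e] S) → 1

== RESULT ==
b | e | x | a
3 | 3 | r | 2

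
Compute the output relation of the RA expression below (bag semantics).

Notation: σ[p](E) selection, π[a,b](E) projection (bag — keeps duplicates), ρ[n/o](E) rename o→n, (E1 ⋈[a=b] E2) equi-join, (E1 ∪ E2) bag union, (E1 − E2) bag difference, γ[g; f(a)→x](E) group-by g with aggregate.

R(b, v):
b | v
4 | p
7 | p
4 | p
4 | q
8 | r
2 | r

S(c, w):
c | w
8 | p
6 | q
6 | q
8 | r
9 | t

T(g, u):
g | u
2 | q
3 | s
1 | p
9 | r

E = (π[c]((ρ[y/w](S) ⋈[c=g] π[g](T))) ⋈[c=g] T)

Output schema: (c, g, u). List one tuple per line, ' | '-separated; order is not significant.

Subexpression sizes:
  S → 5
  ρ[y/w](S) → 5
  T → 4
  π[g](T) → 4
  (ρ[y/w](S) ⋈[c=g] π[g](T)) → 1
  π[c]((ρ[y/w](S) ⋈[c=g] π[g](T))) → 1
  T → 4
  (π[c]((ρ[y/w](S) ⋈[c=g] π[g](T))) ⋈[c=g] T) → 1

== RESULT ==
c | g | u
9 | 9 | r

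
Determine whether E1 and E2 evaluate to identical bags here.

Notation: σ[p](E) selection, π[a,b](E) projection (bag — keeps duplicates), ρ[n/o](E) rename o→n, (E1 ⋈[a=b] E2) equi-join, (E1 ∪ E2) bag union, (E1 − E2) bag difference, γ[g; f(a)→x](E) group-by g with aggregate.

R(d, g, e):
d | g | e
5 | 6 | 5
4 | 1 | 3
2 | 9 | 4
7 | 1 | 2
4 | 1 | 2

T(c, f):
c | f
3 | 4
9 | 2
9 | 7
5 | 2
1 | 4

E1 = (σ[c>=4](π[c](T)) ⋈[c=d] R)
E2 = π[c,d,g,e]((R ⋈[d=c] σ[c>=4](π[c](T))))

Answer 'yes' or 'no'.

E1 row counts bottom-up:
  T → 5
  π[c](T) → 5
  σ[c>=4](π[c](T)) → 3
  R → 5
  (σ[c>=4](π[c](T)) ⋈[c=d] R) → 1
E2 row counts bottom-up:
  R → 5
  T → 5
  π[c](T) → 5
  σ[c>=4](π[c](T)) → 3
  (R ⋈[d=c] σ[c>=4](π[c](T))) → 1
  π[c,d,g,e]((R ⋈[d=c] σ[c>=4](π[c](T)))) → 1

E1 and E2 produce the same multiset:
c | d | g | e
5 | 5 | 6 | 5

yes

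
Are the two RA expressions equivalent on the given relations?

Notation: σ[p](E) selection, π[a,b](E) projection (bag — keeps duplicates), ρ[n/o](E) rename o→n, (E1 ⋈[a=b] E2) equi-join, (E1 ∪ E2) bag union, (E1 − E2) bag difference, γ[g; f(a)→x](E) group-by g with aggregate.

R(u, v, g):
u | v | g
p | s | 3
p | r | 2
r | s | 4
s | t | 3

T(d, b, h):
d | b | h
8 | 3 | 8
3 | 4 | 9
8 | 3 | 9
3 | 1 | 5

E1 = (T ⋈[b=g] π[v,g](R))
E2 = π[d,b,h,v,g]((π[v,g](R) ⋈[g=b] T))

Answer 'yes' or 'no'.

E1 subexpression sizes:
  T → 4
  R → 4
  π[v,g](R) → 4
  (T ⋈[b=g] π[v,g](R)) → 5
E2 subexpression sizes:
  R → 4
  π[v,g](R) → 4
  T → 4
  (π[v,g](R) ⋈[g=b] T) → 5
  π[d,b,h,v,g]((π[v,g](R) ⋈[g=b] T)) → 5

E1 and E2 produce the same multiset:
d | b | h | v | g
3 | 4 | 9 | s | 4
8 | 3 | 8 | s | 3
8 | 3 | 8 | t | 3
8 | 3 | 9 | s | 3
8 | 3 | 9 | t | 3

yes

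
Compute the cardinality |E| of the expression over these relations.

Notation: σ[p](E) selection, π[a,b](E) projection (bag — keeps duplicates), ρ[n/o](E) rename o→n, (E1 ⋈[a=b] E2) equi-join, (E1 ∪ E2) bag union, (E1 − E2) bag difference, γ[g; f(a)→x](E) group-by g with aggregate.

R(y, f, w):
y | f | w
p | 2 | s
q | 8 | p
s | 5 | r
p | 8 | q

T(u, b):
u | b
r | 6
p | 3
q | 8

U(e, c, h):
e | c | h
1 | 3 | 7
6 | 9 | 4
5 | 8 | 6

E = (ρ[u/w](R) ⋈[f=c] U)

Stepwise |·|:
  R → 4
  ρ[u/w](R) → 4
  U → 3
  (ρ[u/w](R) ⋈[f=c] U) → 2

|E| = 2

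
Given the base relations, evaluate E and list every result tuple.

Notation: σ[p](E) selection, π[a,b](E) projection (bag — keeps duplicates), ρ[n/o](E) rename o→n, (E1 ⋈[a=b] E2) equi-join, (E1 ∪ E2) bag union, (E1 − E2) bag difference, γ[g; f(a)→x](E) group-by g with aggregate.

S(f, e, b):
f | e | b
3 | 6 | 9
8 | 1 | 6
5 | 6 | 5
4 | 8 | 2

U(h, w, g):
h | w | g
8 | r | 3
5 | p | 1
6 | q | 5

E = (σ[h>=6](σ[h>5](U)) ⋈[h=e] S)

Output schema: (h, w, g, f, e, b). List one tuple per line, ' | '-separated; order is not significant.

Stepwise |·|:
  U → 3
  σ[h>5](U) → 2
  σ[h>=6](σ[h>5](U)) → 2
  S → 4
  (σ[h>=6](σ[h>5](U)) ⋈[h=e] S) → 3

== RESULT ==
h | w | g | f | e | b
6 | q | 5 | 3 | 6 | 9
6 | q | 5 | 5 | 6 | 5
8 | r | 3 | 4 | 8 | 2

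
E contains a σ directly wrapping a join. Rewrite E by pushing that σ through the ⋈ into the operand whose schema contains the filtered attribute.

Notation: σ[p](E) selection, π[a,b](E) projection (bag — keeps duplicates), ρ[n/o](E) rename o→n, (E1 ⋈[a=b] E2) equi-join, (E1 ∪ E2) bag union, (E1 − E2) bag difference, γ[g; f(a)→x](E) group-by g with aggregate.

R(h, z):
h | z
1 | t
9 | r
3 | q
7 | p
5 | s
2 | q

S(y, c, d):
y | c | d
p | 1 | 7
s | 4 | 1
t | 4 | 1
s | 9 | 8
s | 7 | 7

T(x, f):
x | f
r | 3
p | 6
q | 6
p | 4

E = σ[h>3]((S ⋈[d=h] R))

σ filters on h, owned by the right side.
E' = (S ⋈[d=h] σ[h>3](R))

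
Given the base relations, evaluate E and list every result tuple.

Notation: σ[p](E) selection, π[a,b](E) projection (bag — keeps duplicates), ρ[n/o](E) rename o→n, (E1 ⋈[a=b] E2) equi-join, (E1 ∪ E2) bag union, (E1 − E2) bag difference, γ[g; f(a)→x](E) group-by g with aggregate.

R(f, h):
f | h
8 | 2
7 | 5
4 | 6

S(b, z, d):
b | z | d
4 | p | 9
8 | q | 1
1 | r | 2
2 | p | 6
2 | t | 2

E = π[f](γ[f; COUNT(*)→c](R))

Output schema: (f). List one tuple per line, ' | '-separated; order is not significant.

Row counts bottom-up:
  R → 3
  γ[f; COUNT(*)→c](R) → 3
  π[f](γ[f; COUNT(*)→c](R)) → 3

== RESULT ==
f
4
7
8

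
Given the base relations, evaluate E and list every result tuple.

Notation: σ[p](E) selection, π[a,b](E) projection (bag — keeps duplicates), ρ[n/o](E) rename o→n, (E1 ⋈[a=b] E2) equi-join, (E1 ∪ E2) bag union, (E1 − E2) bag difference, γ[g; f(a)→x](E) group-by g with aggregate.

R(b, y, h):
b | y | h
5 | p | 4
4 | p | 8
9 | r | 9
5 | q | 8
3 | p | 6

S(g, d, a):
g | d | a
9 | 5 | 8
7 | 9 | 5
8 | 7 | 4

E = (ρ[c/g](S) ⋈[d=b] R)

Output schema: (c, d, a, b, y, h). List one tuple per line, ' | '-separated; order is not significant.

Row counts bottom-up:
  S → 3
  ρ[c/g](S) → 3
  R → 5
  (ρ[c/g](S) ⋈[d=b] R) → 3

== RESULT ==
c | d | a | b | y | h
7 | 9 | 5 | 9 | r | 9
9 | 5 | 8 | 5 | p | 4
9 | 5 | 8 | 5 | q | 8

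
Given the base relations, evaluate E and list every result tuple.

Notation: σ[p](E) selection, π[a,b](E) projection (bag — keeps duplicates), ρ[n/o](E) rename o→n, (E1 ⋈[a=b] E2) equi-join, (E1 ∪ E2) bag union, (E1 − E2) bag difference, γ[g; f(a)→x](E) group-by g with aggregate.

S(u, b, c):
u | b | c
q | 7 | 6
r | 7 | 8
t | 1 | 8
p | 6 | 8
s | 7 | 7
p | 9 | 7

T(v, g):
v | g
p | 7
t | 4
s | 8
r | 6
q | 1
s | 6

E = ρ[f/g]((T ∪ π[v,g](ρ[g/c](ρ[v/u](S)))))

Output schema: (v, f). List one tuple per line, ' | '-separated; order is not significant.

Stepwise |·|:
  T → 6
  S → 6
  ρ[v/u](S) → 6
  ρ[g/c](ρ[v/u](S)) → 6
  π[v,g](ρ[g/c](ρ[v/u](S))) → 6
  (T ∪ π[v,g](ρ[g/c](ρ[v/u](S)))) → 12
  ρ[f/g]((T ∪ π[v,g](ρ[g/c](ρ[v/u](S))))) → 12

== RESULT ==
v | f
p | 7
p | 7
p | 8
q | 1
q | 6
r | 6
r | 8
s | 6
s | 7
s | 8
t | 4
t | 8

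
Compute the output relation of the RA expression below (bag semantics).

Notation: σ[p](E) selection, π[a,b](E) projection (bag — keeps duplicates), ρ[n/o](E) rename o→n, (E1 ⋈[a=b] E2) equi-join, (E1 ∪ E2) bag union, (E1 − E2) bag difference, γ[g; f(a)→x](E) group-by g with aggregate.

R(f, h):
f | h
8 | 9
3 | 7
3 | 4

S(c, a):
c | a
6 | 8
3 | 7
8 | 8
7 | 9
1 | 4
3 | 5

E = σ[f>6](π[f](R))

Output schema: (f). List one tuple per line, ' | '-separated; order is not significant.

Row counts bottom-up:
  R → 3
  π[f](R) → 3
  σ[f>6](π[f](R)) → 1

== RESULT ==
f
8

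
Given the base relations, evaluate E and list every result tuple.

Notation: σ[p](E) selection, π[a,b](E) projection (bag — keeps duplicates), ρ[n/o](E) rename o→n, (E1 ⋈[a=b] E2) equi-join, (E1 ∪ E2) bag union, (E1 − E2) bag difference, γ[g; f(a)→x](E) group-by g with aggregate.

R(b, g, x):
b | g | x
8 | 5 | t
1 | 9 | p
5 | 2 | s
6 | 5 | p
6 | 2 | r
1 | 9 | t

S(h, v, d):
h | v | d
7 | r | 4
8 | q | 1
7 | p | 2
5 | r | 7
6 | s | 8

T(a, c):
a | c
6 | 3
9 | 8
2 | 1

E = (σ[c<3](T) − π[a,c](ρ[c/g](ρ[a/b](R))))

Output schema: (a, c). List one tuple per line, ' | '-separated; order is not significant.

Row counts bottom-up:
  T → 3
  σ[c<3](T) → 1
  R → 6
  ρ[a/b](R) → 6
  ρ[c/g](ρ[a/b](R)) → 6
  π[a,c](ρ[c/g](ρ[a/b](R))) → 6
  (σ[c<3](T) − π[a,c](ρ[c/g](ρ[a/b](R)))) → 1

== RESULT ==
a | c
2 | 1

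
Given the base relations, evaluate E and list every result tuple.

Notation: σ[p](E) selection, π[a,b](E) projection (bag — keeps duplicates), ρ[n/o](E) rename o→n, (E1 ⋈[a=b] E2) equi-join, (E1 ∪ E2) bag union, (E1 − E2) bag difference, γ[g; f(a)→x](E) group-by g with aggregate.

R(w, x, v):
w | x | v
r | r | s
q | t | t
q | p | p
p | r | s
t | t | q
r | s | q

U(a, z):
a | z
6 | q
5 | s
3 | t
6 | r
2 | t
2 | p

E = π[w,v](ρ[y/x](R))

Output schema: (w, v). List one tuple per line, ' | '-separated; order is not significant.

Stepwise |·|:
  R → 6
  ρ[y/x](R) → 6
  π[w,v](ρ[y/x](R)) → 6

== RESULT ==
w | v
p | s
q | p
q | t
r | q
r | s
t | q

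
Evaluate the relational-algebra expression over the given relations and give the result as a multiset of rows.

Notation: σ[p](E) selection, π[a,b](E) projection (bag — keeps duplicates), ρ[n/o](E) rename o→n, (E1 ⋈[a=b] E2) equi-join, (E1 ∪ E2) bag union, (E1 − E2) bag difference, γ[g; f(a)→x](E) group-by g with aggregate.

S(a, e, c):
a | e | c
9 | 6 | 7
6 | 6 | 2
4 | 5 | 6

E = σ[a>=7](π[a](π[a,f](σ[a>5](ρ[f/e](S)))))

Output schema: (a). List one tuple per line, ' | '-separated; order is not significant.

Per-node cardinality:
  S → 3
  ρ[f/e](S) → 3
  σ[a>5](ρ[f/e](S)) → 2
  π[a,f](σ[a>5](ρ[f/e](S))) → 2
  π[a](π[a,f](σ[a>5](ρ[f/e](S)))) → 2
  σ[a>=7](π[a](π[a,f](σ[a>5](ρ[f/e](S))))) → 1

== RESULT ==
a
9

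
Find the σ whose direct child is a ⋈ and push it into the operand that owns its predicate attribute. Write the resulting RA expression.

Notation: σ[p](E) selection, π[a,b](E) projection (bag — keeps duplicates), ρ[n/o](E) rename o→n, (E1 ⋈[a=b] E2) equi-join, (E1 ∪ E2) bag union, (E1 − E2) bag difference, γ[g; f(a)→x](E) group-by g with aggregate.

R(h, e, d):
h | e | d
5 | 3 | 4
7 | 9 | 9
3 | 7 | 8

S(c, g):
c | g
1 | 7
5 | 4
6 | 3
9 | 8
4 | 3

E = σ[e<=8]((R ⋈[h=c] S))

σ filters on e, owned by the left side.
E' = (σ[e<=8](R) ⋈[h=c] S)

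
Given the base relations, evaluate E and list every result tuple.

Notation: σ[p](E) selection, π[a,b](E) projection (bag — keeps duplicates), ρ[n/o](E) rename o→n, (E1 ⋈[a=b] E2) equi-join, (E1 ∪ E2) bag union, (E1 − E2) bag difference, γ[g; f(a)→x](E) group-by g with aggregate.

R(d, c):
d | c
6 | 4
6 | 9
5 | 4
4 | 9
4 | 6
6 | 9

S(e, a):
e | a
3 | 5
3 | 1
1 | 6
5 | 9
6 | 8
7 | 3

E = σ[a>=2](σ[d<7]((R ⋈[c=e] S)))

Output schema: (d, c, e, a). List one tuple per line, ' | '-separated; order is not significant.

Row counts bottom-up:
  R → 6
  S → 6
  (R ⋈[c=e] S) → 1
  σ[d<7]((R ⋈[c=e] S)) → 1
  σ[a>=2](σ[d<7]((R ⋈[c=e] S))) → 1

== RESULT ==
d | c | e | a
4 | 6 | 6 | 8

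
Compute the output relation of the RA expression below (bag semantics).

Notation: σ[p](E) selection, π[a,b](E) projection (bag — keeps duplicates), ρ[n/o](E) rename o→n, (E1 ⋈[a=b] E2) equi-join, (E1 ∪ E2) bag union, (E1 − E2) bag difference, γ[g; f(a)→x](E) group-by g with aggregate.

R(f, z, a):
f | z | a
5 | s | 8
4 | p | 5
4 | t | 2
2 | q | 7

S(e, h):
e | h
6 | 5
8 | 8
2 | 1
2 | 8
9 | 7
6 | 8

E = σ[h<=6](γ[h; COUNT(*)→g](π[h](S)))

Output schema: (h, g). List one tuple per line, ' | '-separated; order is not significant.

Per-node cardinality:
  S → 6
  π[h](S) → 6
  γ[h; COUNT(*)→g](π[h](S)) → 4
  σ[h<=6](γ[h; COUNT(*)→g](π[h](S))) → 2

== RESULT ==
h | g
1 | 1
5 | 1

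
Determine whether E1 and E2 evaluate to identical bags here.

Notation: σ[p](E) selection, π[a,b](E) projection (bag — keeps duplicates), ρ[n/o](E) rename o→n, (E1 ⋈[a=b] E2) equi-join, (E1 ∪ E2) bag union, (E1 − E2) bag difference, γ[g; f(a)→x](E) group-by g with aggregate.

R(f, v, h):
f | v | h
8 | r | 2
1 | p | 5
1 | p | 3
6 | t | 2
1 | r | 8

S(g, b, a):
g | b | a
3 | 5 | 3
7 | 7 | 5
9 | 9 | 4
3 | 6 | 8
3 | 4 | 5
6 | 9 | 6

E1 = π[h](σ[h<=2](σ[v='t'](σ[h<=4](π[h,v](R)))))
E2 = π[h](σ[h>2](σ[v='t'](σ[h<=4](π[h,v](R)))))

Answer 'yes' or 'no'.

E1 stepwise |·|:
  R → 5
  π[h,v](R) → 5
  σ[h<=4](π[h,v](R)) → 3
  σ[v='t'](σ[h<=4](π[h,v](R))) → 1
  σ[h<=2](σ[v='t'](σ[h<=4](π[h,v](R)))) → 1
  π[h](σ[h<=2](σ[v='t'](σ[h<=4](π[h,v](R))))) → 1
E2 stepwise |·|:
  R → 5
  π[h,v](R) → 5
  σ[h<=4](π[h,v](R)) → 3
  σ[v='t'](σ[h<=4](π[h,v](R))) → 1
  σ[h>2](σ[v='t'](σ[h<=4](π[h,v](R)))) → 0
  π[h](σ[h>2](σ[v='t'](σ[h<=4](π[h,v](R))))) → 0

E1 result:
h
2
E2 result:
h
(0 rows)
Witness: (2,) appears 1× in E1 but 0× in E2.

no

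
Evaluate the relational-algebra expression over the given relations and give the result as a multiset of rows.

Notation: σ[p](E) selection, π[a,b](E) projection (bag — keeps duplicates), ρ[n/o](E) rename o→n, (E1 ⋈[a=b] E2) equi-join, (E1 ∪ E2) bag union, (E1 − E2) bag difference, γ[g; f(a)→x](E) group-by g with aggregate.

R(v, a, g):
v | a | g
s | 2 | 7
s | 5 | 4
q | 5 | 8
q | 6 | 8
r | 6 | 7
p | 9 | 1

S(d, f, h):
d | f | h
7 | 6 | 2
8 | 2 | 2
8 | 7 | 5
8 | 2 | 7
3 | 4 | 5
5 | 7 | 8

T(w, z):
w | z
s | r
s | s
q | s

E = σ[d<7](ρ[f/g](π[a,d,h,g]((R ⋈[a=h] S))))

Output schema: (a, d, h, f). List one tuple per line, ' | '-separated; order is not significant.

Subexpression sizes:
  R → 6
  S → 6
  (R ⋈[a=h] S) → 6
  π[a,d,h,g]((R ⋈[a=h] S)) → 6
  ρ[f/g](π[a,d,h,g]((R ⋈[a=h] S))) → 6
  σ[d<7](ρ[f/g](π[a,d,h,g]((R ⋈[a=h] S)))) → 2

== RESULT ==
a | d | h | f
5 | 3 | 5 | 4
5 | 3 | 5 | 8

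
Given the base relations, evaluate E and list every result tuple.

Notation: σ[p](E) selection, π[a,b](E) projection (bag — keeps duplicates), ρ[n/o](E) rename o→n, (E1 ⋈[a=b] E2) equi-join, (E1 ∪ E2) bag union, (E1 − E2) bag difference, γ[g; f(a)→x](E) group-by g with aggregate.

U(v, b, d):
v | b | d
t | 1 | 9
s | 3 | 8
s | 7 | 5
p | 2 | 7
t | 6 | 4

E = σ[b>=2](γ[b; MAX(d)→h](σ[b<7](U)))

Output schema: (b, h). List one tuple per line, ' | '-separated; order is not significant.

Per-node cardinality:
  U → 5
  σ[b<7](U) → 4
  γ[b; MAX(d)→h](σ[b<7](U)) → 4
  σ[b>=2](γ[b; MAX(d)→h](σ[b<7](U))) → 3

== RESULT ==
b | h
2 | 7
3 | 8
6 | 4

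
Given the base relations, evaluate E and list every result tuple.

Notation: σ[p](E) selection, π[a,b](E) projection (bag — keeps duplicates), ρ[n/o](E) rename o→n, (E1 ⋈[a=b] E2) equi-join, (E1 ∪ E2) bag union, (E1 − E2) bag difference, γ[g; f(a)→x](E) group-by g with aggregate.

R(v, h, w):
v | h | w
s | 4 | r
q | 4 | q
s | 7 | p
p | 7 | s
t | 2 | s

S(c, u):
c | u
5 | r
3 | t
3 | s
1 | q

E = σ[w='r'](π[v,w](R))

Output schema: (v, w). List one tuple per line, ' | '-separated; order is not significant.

Per-node cardinality:
  R → 5
  π[v,w](R) → 5
  σ[w='r'](π[v,w](R)) → 1

== RESULT ==
v | w
s | r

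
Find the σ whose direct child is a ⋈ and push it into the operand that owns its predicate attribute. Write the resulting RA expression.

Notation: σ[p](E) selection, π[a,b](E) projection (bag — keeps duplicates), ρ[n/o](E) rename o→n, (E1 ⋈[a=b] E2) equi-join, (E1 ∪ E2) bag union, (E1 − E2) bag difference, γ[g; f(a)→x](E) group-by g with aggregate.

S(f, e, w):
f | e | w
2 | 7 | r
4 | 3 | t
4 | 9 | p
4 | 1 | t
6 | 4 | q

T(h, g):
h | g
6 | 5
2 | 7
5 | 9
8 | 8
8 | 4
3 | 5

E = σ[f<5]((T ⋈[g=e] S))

σ filters on f, owned by the right side.
E' = (T ⋈[g=e] σ[f<5](S))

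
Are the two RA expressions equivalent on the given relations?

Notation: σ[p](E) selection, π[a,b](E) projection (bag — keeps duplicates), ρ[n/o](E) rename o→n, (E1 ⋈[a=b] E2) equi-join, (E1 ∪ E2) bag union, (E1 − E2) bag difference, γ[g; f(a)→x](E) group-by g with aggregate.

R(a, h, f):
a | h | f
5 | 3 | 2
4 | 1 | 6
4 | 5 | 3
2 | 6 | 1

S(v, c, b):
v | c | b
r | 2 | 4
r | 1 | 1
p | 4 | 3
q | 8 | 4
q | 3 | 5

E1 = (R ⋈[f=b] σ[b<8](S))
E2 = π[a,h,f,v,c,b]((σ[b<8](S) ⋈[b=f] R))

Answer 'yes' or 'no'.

E1 stepwise |·|:
  R → 4
  S → 5
  σ[b<8](S) → 5
  (R ⋈[f=b] σ[b<8](S)) → 2
E2 stepwise |·|:
  S → 5
  σ[b<8](S) → 5
  R → 4
  (σ[b<8](S) ⋈[b=f] R) → 2
  π[a,h,f,v,c,b]((σ[b<8](S) ⋈[b=f] R)) → 2

E1 and E2 produce the same multiset:
a | h | f | v | c | b
2 | 6 | 1 | r | 1 | 1
4 | 5 | 3 | p | 4 | 3

yes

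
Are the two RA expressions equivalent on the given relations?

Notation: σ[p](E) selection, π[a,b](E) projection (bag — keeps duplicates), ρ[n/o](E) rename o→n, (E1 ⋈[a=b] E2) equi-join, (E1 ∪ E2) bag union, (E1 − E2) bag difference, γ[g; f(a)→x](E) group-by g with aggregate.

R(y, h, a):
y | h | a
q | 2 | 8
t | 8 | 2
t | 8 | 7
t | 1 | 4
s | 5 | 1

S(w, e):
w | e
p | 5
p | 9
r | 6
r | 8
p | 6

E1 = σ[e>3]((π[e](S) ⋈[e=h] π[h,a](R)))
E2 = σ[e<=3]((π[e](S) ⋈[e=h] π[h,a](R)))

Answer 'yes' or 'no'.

E1 stepwise |·|:
  S → 5
  π[e](S) → 5
  R → 5
  π[h,a](R) → 5
  (π[e](S) ⋈[e=h] π[h,a](R)) → 3
  σ[e>3]((π[e](S) ⋈[e=h] π[h,a](R))) → 3
E2 stepwise |·|:
  S → 5
  π[e](S) → 5
  R → 5
  π[h,a](R) → 5
  (π[e](S) ⋈[e=h] π[h,a](R)) → 3
  σ[e<=3]((π[e](S) ⋈[e=h] π[h,a](R))) → 0

E1 result:
e | h | a
5 | 5 | 1
8 | 8 | 2
8 | 8 | 7
E2 result:
e | h | a
(0 rows)
Witness: (8, 8, 2) appears 1× in E1 but 0× in E2.

no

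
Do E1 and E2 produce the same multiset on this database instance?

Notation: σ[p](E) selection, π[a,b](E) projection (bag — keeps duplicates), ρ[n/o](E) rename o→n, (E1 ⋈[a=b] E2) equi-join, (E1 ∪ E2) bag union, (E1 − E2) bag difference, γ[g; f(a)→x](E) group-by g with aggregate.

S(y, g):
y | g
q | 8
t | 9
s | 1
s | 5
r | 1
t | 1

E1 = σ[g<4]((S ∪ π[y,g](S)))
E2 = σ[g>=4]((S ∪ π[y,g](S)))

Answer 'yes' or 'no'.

E1 row counts bottom-up:
  S → 6
  S → 6
  π[y,g](S) → 6
  (S ∪ π[y,g](S)) → 12
  σ[g<4]((S ∪ π[y,g](S))) → 6
E2 row counts bottom-up:
  S → 6
  S → 6
  π[y,g](S) → 6
  (S ∪ π[y,g](S)) → 12
  σ[g>=4]((S ∪ π[y,g](S))) → 6

E1 result:
y | g
r | 1
r | 1
s | 1
s | 1
t | 1
t | 1
E2 result:
y | g
q | 8
q | 8
s | 5
s | 5
t | 9
t | 9
Witness: ('r', 1) appears 2× in E1 but 0× in E2.

no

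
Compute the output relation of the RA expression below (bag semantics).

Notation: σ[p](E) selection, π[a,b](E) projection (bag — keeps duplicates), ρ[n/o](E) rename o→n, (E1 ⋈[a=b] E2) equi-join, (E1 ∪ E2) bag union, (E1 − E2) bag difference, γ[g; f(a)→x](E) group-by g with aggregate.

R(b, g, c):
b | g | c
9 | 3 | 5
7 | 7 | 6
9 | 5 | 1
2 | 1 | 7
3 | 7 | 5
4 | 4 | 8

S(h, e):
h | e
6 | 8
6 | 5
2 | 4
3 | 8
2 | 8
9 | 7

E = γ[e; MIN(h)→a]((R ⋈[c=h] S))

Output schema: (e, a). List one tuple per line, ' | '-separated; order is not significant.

Stepwise |·|:
  R → 6
  S → 6
  (R ⋈[c=h] S) → 2
  γ[e; MIN(h)→a]((R ⋈[c=h] S)) → 2

== RESULT ==
e | a
5 | 6
8 | 6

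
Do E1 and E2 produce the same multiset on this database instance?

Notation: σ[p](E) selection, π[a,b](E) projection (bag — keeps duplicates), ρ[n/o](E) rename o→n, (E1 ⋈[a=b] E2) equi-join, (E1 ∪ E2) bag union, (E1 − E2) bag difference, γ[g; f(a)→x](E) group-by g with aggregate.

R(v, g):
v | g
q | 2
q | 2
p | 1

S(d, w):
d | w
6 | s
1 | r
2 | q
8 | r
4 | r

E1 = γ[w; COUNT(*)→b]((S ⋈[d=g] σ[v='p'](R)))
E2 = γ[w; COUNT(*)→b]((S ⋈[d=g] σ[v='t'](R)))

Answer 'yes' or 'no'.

E1 row counts bottom-up:
  S → 5
  R → 3
  σ[v='p'](R) → 1
  (S ⋈[d=g] σ[v='p'](R)) → 1
  γ[w; COUNT(*)→b]((S ⋈[d=g] σ[v='p'](R))) → 1
E2 row counts bottom-up:
  S → 5
  R → 3
  σ[v='t'](R) → 0
  (S ⋈[d=g] σ[v='t'](R)) → 0
  γ[w; COUNT(*)→b]((S ⋈[d=g] σ[v='t'](R))) → 0

E1 result:
w | b
r | 1
E2 result:
w | b
(0 rows)
Witness: ('r', 1) appears 1× in E1 but 0× in E2.

no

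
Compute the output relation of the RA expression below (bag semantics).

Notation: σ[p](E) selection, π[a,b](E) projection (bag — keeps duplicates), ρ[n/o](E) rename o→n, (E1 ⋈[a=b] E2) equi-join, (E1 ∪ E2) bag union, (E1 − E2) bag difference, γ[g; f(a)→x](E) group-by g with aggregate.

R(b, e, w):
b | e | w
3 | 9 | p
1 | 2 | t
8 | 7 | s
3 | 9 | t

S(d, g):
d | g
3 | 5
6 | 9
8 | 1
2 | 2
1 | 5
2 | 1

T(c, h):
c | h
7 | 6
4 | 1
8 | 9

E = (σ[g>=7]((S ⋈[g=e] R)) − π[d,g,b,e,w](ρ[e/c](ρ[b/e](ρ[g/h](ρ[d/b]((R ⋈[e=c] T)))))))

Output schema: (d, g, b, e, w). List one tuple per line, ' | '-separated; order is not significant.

Per-node cardinality:
  S → 6
  R → 4
  (S ⋈[g=e] R) → 3
  σ[g>=7]((S ⋈[g=e] R)) → 2
  R → 4
  T → 3
  (R ⋈[e=c] T) → 1
  ρ[d/b]((R ⋈[e=c] T)) → 1
  ρ[g/h](ρ[d/b]((R ⋈[e=c] T))) → 1
  ρ[b/e](ρ[g/h](ρ[d/b]((R ⋈[e=c] T)))) → 1
  ρ[e/c](ρ[b/e](ρ[g/h](ρ[d/b]((R ⋈[e=c] T))))) → 1
  π[d,g,b,e,w](ρ[e/c](ρ[b/e](ρ[g/h](ρ[d/b]((R ⋈[e=c] T)))))) → 1
  (σ[g>=7]((S ⋈[g=e] R)) − π[d,g,b,e,w](ρ[e/c](ρ[b/e](ρ[g/h](ρ[d/b]((R ⋈[e=c] T))))))) → 2

== RESULT ==
d | g | b | e | w
6 | 9 | 3 | 9 | p
6 | 9 | 3 | 9 | t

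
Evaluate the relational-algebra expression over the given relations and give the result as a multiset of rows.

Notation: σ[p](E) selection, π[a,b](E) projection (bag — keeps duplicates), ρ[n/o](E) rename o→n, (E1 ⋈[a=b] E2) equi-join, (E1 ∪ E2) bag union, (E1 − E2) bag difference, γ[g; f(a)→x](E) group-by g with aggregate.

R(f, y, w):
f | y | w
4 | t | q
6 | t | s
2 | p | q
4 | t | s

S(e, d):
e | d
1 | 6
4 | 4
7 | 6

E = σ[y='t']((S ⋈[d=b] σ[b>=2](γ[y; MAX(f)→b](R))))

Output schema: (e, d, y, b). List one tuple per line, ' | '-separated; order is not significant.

Per-node cardinality:
  S → 3
  R → 4
  γ[y; MAX(f)→b](R) → 2
  σ[b>=2](γ[y; MAX(f)→b](R)) → 2
  (S ⋈[d=b] σ[b>=2](γ[y; MAX(f)→b](R))) → 2
  σ[y='t']((S ⋈[d=b] σ[b>=2](γ[y; MAX(f)→b](R)))) → 2

== RESULT ==
e | d | y | b
1 | 6 | t | 6
7 | 6 | t | 6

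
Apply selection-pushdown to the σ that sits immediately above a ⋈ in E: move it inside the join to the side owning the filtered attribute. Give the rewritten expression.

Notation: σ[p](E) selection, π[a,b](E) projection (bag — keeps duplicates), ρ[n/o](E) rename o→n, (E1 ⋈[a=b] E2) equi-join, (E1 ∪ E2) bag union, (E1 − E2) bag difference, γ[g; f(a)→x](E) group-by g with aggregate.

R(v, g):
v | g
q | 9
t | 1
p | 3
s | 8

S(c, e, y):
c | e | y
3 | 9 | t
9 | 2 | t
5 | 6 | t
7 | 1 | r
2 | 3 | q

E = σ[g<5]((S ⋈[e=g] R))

σ filters on g, owned by the right side.
E' = (S ⋈[e=g] σ[g<5](R))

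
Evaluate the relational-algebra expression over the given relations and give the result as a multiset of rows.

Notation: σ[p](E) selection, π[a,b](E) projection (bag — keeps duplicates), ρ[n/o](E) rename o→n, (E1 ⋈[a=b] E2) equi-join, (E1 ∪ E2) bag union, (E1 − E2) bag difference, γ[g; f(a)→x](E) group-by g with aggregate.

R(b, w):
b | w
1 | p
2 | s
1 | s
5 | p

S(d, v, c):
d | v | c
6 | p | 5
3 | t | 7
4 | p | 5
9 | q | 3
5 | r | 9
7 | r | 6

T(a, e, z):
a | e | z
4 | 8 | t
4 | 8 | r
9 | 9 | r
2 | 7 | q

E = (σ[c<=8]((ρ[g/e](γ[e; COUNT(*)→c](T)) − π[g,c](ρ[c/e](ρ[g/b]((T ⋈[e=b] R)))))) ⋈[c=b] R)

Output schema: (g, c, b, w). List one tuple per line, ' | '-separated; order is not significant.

Row counts bottom-up:
  T → 4
  γ[e; COUNT(*)→c](T) → 3
  ρ[g/e](γ[e; COUNT(*)→c](T)) → 3
  T → 4
  R → 4
  (T ⋈[e=b] R) → 0
  ρ[g/b]((T ⋈[e=b] R)) → 0
  ρ[c/e](ρ[g/b]((T ⋈[e=b] R))) → 0
  π[g,c](ρ[c/e](ρ[g/b]((T ⋈[e=b] R)))) → 0
  (ρ[g/e](γ[e; COUNT(*)→c](T)) − π[g,c](ρ[c/e](ρ[g/b]((T ⋈[e=b] R))))) → 3
  σ[c<=8]((ρ[g/e](γ[e; COUNT(*)→c](T)) − π[g,c](ρ[c/e](ρ[g/b]((T ⋈[e=b] R)))))) → 3
  R → 4
  (σ[c<=8]((ρ[g/e](γ[e; COUNT(*)→c](T)) − π[g,c](ρ[c/e](ρ[g/b]((T ⋈[e=b] R)))))) ⋈[c=b] R) → 5

== RESULT ==
g | c | b | w
7 | 1 | 1 | p
7 | 1 | 1 | s
8 | 2 | 2 | s
9 | 1 | 1 | p
9 | 1 | 1 | s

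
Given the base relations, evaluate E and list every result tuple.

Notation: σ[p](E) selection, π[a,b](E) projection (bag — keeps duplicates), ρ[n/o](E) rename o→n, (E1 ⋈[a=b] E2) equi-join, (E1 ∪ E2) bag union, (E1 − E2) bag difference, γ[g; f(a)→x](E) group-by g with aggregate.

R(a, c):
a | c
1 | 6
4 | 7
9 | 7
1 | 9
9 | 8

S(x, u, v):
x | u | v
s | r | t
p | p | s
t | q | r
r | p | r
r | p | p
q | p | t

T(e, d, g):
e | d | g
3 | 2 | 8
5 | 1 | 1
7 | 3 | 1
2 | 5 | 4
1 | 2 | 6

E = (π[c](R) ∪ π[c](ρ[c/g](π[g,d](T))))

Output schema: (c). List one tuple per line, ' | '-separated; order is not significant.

Per-node cardinality:
  R → 5
  π[c](R) → 5
  T → 5
  π[g,d](T) → 5
  ρ[c/g](π[g,d](T)) → 5
  π[c](ρ[c/g](π[g,d](T))) → 5
  (π[c](R) ∪ π[c](ρ[c/g](π[g,d](T)))) → 10

== RESULT ==
c
1
1
4
6
6
7
7
8
8
9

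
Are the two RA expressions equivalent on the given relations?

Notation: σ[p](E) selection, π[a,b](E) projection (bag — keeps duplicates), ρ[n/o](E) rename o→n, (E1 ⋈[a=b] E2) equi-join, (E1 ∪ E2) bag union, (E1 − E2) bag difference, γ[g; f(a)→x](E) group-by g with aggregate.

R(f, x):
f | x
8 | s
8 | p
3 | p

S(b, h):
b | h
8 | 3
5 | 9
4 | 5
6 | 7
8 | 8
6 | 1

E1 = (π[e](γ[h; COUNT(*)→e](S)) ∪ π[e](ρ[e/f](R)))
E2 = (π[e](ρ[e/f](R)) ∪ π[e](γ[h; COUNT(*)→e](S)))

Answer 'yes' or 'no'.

E1 stepwise |·|:
  S → 6
  γ[h; COUNT(*)→e](S) → 6
  π[e](γ[h; COUNT(*)→e](S)) → 6
  R → 3
  ρ[e/f](R) → 3
  π[e](ρ[e/f](R)) → 3
  (π[e](γ[h; COUNT(*)→e](S)) ∪ π[e](ρ[e/f](R))) → 9
E2 stepwise |·|:
  R → 3
  ρ[e/f](R) → 3
  π[e](ρ[e/f](R)) → 3
  S → 6
  γ[h; COUNT(*)→e](S) → 6
  π[e](γ[h; COUNT(*)→e](S)) → 6
  (π[e](ρ[e/f](R)) ∪ π[e](γ[h; COUNT(*)→e](S))) → 9

E1 and E2 produce the same multiset:
e
1
1
1
1
1
1
3
8
8

yes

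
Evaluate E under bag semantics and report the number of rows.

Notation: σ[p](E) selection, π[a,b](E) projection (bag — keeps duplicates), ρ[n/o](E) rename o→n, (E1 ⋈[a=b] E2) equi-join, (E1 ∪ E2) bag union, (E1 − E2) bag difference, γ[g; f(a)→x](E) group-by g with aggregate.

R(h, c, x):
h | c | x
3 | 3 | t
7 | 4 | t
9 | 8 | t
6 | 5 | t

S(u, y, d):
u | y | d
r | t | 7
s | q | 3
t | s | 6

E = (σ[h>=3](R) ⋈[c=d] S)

Per-node cardinality:
  R → 4
  σ[h>=3](R) → 4
  S → 3
  (σ[h>=3](R) ⋈[c=d] S) → 1

|E| = 1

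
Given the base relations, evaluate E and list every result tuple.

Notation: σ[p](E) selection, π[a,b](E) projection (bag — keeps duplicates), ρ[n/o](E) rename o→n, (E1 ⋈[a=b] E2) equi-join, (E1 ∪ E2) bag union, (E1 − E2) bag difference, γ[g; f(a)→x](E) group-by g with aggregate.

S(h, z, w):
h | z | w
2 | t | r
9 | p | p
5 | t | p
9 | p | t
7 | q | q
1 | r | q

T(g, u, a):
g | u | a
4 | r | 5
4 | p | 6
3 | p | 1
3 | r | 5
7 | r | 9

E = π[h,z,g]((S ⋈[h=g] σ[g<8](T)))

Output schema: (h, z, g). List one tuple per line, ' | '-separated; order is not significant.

Per-node cardinality:
  S → 6
  T → 5
  σ[g<8](T) → 5
  (S ⋈[h=g] σ[g<8](T)) → 1
  π[h,z,g]((S ⋈[h=g] σ[g<8](T))) → 1

== RESULT ==
h | z | g
7 | q | 7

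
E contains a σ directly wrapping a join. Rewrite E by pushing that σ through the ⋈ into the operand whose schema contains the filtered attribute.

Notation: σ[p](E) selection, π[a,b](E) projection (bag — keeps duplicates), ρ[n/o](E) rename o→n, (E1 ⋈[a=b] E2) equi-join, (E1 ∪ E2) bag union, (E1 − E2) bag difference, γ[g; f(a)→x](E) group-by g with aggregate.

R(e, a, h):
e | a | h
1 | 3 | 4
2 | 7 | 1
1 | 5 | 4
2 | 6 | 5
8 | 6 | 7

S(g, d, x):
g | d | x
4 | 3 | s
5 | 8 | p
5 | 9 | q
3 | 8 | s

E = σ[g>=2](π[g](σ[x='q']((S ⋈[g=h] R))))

σ filters on x, owned by the left side.
E' = σ[g>=2](π[g]((σ[x='q'](S) ⋈[g=h] R)))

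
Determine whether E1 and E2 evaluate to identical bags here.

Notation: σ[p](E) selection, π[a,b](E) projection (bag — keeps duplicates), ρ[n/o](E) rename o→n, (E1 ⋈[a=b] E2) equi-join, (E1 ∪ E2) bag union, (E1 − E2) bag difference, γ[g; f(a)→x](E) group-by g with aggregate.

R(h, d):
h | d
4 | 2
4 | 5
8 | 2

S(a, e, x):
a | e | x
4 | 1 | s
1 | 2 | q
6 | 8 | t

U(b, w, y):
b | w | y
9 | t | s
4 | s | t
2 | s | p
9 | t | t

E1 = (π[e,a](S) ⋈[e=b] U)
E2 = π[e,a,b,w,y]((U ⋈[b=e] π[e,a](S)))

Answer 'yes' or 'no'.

E1 row counts bottom-up:
  S → 3
  π[e,a](S) → 3
  U → 4
  (π[e,a](S) ⋈[e=b] U) → 1
E2 row counts bottom-up:
  U → 4
  S → 3
  π[e,a](S) → 3
  (U ⋈[b=e] π[e,a](S)) → 1
  π[e,a,b,w,y]((U ⋈[b=e] π[e,a](S))) → 1

E1 and E2 produce the same multiset:
e | a | b | w | y
2 | 1 | 2 | s | p

yes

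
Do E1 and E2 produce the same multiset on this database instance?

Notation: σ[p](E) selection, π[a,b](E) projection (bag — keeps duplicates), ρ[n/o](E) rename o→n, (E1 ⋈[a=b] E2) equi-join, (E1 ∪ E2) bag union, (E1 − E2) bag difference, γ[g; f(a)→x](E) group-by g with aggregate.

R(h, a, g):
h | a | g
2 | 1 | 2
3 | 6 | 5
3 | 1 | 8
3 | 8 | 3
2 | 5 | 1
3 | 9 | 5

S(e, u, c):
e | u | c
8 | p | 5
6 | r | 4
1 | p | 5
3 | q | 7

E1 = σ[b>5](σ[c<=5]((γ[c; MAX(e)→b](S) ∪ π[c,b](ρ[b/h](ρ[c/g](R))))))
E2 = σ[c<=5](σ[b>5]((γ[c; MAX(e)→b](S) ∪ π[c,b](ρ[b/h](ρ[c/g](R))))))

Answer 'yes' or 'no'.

E1 row counts bottom-up:
  S → 4
  γ[c; MAX(e)→b](S) → 3
  R → 6
  ρ[c/g](R) → 6
  ρ[b/h](ρ[c/g](R)) → 6
  π[c,b](ρ[b/h](ρ[c/g](R))) → 6
  (γ[c; MAX(e)→b](S) ∪ π[c,b](ρ[b/h](ρ[c/g](R)))) → 9
  σ[c<=5]((γ[c; MAX(e)→b](S) ∪ π[c,b](ρ[b/h](ρ[c/g](R))))) → 7
  σ[b>5](σ[c<=5]((γ[c; MAX(e)→b](S) ∪ π[c,b](ρ[b/h](ρ[c/g](R)))))) → 2
E2 row counts bottom-up:
  S → 4
  γ[c; MAX(e)→b](S) → 3
  R → 6
  ρ[c/g](R) → 6
  ρ[b/h](ρ[c/g](R)) → 6
  π[c,b](ρ[b/h](ρ[c/g](R))) → 6
  (γ[c; MAX(e)→b](S) ∪ π[c,b](ρ[b/h](ρ[c/g](R)))) → 9
  σ[b>5]((γ[c; MAX(e)→b](S) ∪ π[c,b](ρ[b/h](ρ[c/g](R))))) → 2
  σ[c<=5](σ[b>5]((γ[c; MAX(e)→b](S) ∪ π[c,b](ρ[b/h](ρ[c/g](R)))))) → 2

E1 and E2 produce the same multiset:
c | b
4 | 6
5 | 8

yes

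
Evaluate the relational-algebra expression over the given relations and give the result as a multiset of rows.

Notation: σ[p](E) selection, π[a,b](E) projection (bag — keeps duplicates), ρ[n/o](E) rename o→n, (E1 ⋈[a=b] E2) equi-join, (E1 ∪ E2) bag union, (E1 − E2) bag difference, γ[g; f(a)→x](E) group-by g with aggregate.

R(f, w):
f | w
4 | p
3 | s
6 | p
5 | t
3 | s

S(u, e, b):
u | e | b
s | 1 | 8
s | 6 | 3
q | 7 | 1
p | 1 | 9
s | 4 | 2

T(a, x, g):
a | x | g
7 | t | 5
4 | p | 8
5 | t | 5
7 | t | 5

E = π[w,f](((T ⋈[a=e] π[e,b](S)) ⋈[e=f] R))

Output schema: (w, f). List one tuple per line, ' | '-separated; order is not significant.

Row counts bottom-up:
  T → 4
  S → 5
  π[e,b](S) → 5
  (T ⋈[a=e] π[e,b](S)) → 3
  R → 5
  ((T ⋈[a=e] π[e,b](S)) ⋈[e=f] R) → 1
  π[w,f](((T ⋈[a=e] π[e,b](S)) ⋈[e=f] R)) → 1

== RESULT ==
w | f
p | 4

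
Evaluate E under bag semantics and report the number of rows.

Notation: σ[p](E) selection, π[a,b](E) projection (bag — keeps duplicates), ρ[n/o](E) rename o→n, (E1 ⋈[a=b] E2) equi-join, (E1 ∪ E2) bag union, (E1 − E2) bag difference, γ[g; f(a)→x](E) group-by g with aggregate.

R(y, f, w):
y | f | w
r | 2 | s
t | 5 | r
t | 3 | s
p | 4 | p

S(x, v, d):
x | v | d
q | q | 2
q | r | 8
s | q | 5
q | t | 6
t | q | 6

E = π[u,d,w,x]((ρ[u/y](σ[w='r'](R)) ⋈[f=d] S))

Per-node cardinality:
  R → 4
  σ[w='r'](R) → 1
  ρ[u/y](σ[w='r'](R)) → 1
  S → 5
  (ρ[u/y](σ[w='r'](R)) ⋈[f=d] S) → 1
  π[u,d,w,x]((ρ[u/y](σ[w='r'](R)) ⋈[f=d] S)) → 1

|E| = 1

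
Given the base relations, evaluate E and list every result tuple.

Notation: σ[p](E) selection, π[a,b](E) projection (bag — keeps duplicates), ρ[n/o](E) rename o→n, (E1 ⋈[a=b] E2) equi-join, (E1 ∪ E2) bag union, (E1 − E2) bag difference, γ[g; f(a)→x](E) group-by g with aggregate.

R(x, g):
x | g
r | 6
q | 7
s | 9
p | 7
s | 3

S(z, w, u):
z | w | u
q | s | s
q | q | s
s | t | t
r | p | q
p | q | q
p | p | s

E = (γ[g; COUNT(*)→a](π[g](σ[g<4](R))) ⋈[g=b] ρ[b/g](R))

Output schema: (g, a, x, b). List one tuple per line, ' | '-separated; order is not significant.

Stepwise |·|:
  R → 5
  σ[g<4](R) → 1
  π[g](σ[g<4](R)) → 1
  γ[g; COUNT(*)→a](π[g](σ[g<4](R))) → 1
  R → 5
  ρ[b/g](R) → 5
  (γ[g; COUNT(*)→a](π[g](σ[g<4](R))) ⋈[g=b] ρ[b/g](R)) → 1

== RESULT ==
g | a | x | b
3 | 1 | s | 3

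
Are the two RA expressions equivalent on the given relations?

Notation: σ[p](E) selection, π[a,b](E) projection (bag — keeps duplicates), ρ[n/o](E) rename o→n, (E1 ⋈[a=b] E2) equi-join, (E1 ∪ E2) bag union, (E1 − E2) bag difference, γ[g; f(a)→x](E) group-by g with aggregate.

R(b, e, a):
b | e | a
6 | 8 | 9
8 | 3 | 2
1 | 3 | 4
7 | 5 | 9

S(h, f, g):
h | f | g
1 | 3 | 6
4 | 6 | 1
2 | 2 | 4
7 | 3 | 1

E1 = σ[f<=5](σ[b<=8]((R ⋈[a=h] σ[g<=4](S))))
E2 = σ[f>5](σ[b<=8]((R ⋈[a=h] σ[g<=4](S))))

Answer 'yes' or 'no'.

E1 row counts bottom-up:
  R → 4
  S → 4
  σ[g<=4](S) → 3
  (R ⋈[a=h] σ[g<=4](S)) → 2
  σ[b<=8]((R ⋈[a=h] σ[g<=4](S))) → 2
  σ[f<=5](σ[b<=8]((R ⋈[a=h] σ[g<=4](S)))) → 1
E2 row counts bottom-up:
  R → 4
  S → 4
  σ[g<=4](S) → 3
  (R ⋈[a=h] σ[g<=4](S)) → 2
  σ[b<=8]((R ⋈[a=h] σ[g<=4](S))) → 2
  σ[f>5](σ[b<=8]((R ⋈[a=h] σ[g<=4](S)))) → 1

E1 result:
b | e | a | h | f | g
8 | 3 | 2 | 2 | 2 | 4
E2 result:
b | e | a | h | f | g
1 | 3 | 4 | 4 | 6 | 1
Witness: (8, 3, 2, 2, 2, 4) appears 1× in E1 but 0× in E2.

no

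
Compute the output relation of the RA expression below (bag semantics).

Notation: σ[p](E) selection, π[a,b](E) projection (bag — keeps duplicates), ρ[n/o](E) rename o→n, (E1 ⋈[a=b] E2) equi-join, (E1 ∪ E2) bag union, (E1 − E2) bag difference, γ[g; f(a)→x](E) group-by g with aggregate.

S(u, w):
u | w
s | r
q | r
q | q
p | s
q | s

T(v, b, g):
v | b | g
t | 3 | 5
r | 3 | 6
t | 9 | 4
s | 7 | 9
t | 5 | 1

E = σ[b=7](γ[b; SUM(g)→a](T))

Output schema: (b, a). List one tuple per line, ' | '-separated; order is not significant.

Row counts bottom-up:
  T → 5
  γ[b; SUM(g)→a](T) → 4
  σ[b=7](γ[b; SUM(g)→a](T)) → 1

== RESULT ==
b | a
7 | 9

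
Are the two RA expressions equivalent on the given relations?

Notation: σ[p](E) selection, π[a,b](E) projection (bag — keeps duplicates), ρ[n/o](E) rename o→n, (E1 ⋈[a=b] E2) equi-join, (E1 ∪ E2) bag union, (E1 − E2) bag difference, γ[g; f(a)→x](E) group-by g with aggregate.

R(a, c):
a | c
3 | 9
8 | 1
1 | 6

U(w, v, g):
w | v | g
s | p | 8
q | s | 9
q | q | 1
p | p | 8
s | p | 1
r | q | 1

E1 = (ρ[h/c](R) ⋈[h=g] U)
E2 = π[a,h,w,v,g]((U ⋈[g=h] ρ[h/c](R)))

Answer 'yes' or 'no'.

E1 subexpression sizes:
  R → 3
  ρ[h/c](R) → 3
  U → 6
  (ρ[h/c](R) ⋈[h=g] U) → 4
E2 subexpression sizes:
  U → 6
  R → 3
  ρ[h/c](R) → 3
  (U ⋈[g=h] ρ[h/c](R)) → 4
  π[a,h,w,v,g]((U ⋈[g=h] ρ[h/c](R))) → 4

E1 and E2 produce the same multiset:
a | h | w | v | g
3 | 9 | q | s | 9
8 | 1 | q | q | 1
8 | 1 | r | q | 1
8 | 1 | s | p | 1

yes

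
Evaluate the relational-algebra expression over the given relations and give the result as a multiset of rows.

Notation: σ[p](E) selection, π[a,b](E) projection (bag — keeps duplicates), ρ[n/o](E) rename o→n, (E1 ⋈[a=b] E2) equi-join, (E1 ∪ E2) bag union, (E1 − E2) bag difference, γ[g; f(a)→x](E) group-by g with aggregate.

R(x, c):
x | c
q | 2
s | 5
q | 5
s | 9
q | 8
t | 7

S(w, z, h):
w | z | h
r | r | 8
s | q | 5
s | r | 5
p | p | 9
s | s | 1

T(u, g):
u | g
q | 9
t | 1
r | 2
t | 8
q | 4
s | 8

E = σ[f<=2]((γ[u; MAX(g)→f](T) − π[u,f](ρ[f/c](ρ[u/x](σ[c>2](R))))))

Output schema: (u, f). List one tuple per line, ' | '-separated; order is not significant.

Stepwise |·|:
  T → 6
  γ[u; MAX(g)→f](T) → 4
  R → 6
  σ[c>2](R) → 5
  ρ[u/x](σ[c>2](R)) → 5
  ρ[f/c](ρ[u/x](σ[c>2](R))) → 5
  π[u,f](ρ[f/c](ρ[u/x](σ[c>2](R)))) → 5
  (γ[u; MAX(g)→f](T) − π[u,f](ρ[f/c](ρ[u/x](σ[c>2](R))))) → 4
  σ[f<=2]((γ[u; MAX(g)→f](T) − π[u,f](ρ[f/c](ρ[u/x](σ[c>2](R)))))) → 1

== RESULT ==
u | f
r | 2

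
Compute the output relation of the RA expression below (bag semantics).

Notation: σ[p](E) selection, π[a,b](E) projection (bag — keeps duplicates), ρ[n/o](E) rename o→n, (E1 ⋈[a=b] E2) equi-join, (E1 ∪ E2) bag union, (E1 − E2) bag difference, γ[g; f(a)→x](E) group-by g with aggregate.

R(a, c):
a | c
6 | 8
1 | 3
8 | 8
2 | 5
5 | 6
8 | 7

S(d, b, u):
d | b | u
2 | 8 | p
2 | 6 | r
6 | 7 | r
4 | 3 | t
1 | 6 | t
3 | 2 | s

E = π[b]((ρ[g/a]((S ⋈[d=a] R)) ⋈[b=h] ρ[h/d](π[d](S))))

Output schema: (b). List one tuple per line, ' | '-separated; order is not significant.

Stepwise |·|:
  S → 6
  R → 6
  (S ⋈[d=a] R) → 4
  ρ[g/a]((S ⋈[d=a] R)) → 4
  S → 6
  π[d](S) → 6
  ρ[h/d](π[d](S)) → 6
  (ρ[g/a]((S ⋈[d=a] R)) ⋈[b=h] ρ[h/d](π[d](S))) → 2
  π[b]((ρ[g/a]((S ⋈[d=a] R)) ⋈[b=h] ρ[h/d](π[d](S)))) → 2

== RESULT ==
b
6
6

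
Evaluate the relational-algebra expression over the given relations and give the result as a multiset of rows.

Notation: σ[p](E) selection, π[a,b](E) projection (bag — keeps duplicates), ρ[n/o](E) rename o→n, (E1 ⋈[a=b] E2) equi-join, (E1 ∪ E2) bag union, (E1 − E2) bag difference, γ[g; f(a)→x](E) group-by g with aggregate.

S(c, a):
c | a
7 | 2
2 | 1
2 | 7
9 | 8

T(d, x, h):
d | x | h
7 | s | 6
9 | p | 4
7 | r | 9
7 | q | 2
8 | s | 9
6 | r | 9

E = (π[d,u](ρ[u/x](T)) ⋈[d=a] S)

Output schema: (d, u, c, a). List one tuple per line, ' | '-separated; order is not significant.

Row counts bottom-up:
  T → 6
  ρ[u/x](T) → 6
  π[d,u](ρ[u/x](T)) → 6
  S → 4
  (π[d,u](ρ[u/x](T)) ⋈[d=a] S) → 4

== RESULT ==
d | u | c | a
7 | q | 2 | 7
7 | r | 2 | 7
7 | s | 2 | 7
8 | s | 9 | 8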